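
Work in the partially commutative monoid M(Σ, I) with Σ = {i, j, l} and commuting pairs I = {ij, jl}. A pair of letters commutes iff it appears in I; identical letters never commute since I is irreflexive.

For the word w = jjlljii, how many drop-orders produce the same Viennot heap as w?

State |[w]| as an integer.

35

drop 0:j onto floor
drop 1:j onto {0:j}
drop 2:l onto floor
drop 3:l onto {2:l}
drop 4:j onto {1:j}
drop 5:i onto {3:l}
drop 6:i onto {5:i}
ground layer = {0:j, 2:l}
drop-orders for the pieces not yet dropped (sum over which currently-grounded one goes next):
  1 to go: {4} 1  {6} 1
  2 to go: {1,4} 1  {4,6} 2  {5,6} 1
  3 to go: {0,1,4} 1  {1,4,6} 3  {3,5,6} 1  {4,5,6} 3
  4 to go: {0,1,4,6} 4  {1,4,5,6} 6  {2,3,5,6} 1  {3,4,5,6} 4
  5 to go: {0,1,4,5,6} 10  {1,3,4,5,6} 10  {2,3,4,5,6} 5
  if 0:j drops first: 15 orders
  if 2:l drops first: 20 orders
heap linearizations: 35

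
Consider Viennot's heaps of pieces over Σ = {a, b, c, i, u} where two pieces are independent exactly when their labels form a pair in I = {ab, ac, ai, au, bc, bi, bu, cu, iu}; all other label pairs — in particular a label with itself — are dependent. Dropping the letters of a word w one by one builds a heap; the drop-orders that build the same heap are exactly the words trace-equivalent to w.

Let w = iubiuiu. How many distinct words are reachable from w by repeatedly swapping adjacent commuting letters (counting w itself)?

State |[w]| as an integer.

140

drop 0:i onto floor
drop 1:u onto floor
drop 2:b onto floor
drop 3:i onto {0:i}
drop 4:u onto {1:u}
drop 5:i onto {3:i}
drop 6:u onto {4:u}
ground layer = {0:i, 1:u, 2:b}
drop-orders for the pieces not yet dropped (sum over which currently-grounded one goes next):
  1 to go: {2} 1  {5} 1  {6} 1
  2 to go: {2,5} 2  {2,6} 2  {3,5} 1  {4,6} 1  {5,6} 2
  3 to go: {0,3,5} 1  {1,4,6} 1  {2,3,5} 3  {2,4,6} 3  {2,5,6} 6  {3,5,6} 3  {4,5,6} 3
  4 to go: {0,2,3,5} 4  {0,3,5,6} 4  {1,2,4,6} 4  {1,4,5,6} 4  {2,3,5,6} 12  {2,4,5,6} 12  {3,4,5,6} 6
  5 to go: {0,2,3,5,6} 20  {0,3,4,5,6} 10  {1,2,4,5,6} 20  {1,3,4,5,6} 10  {2,3,4,5,6} 30
  if 0:i drops first: 60 orders
  if 1:u drops first: 60 orders
  if 2:b drops first: 20 orders
heap linearizations: 140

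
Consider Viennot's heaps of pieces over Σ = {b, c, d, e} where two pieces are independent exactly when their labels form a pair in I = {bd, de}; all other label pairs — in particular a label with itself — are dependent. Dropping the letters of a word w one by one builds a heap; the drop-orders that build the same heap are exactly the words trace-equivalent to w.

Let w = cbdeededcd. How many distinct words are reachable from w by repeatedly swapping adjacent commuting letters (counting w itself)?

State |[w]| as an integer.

35

0(c) covers ∅
1(b) covers 0:c
2(d) covers 0:c
3(e) covers 1:b
4(e) covers 3:e
5(d) covers 2:d
6(e) covers 4:e
7(d) covers 5:d
8(c) covers 6:e, 7:d
9(d) covers 8:c
floor of heap: 0:c
completions by unplaced set U, small U first (add the entries for U minus each lowest piece of U):
  |U|=1: {9}:1
  |U|=2: {8,9}:1
  |U|=3: {6,8,9}:1  {7,8,9}:1
  |U|=4: {4,6,8,9}:1  {5,7,8,9}:1  {6,7,8,9}:2
  |U|=5: {2,5,7,8,9}:1  {3,4,6,8,9}:1  {4,6,7,8,9}:3  {5,6,7,8,9}:3
  |U|=6: {1,3,4,6,8,9}:1  {2,5,6,7,8,9}:4  {3,4,6,7,8,9}:4  {4,5,6,7,8,9}:6
  |U|=7: {1,3,4,6,7,8,9}:5  {2,4,5,6,7,8,9}:10  {3,4,5,6,7,8,9}:10
  |U|=8: {1,3,4,5,6,7,8,9}:15  {2,3,4,5,6,7,8,9}:20
  start at 0(c): 35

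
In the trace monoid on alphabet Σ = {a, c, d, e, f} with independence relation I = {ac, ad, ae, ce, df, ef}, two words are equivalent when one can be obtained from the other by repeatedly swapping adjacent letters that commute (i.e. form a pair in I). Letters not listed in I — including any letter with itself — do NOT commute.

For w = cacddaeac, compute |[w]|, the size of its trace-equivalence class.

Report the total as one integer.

168

piece 0:c — minimal
piece 1:a — minimal
piece 2:c rests on {0:c}
piece 3:d rests on {2:c}
piece 4:d rests on {3:d}
piece 5:a rests on {1:a}
piece 6:e rests on {4:d}
piece 7:a rests on {5:a}
piece 8:c rests on {4:d}
minimal pieces: {0:c, 1:a}
ways to finish when only these pieces remain (= sum over removing one remaining piece with nothing left below it):
  1 left: {6}→1  {7}→1  {8}→1
  2 left: {5,7}→1  {6,7}→2  {6,8}→2  {7,8}→2
  3 left: {1,5,7}→1  {4,6,8}→2  {5,6,7}→3  {5,7,8}→3  {6,7,8}→6
  4 left: {1,5,6,7}→4  {1,5,7,8}→4  {3,4,6,8}→2  {4,6,7,8}→8  {5,6,7,8}→12
  5 left: {1,5,6,7,8}→20  {2,3,4,6,8}→2  {3,4,6,7,8}→10  {4,5,6,7,8}→20
  6 left: {0,2,3,4,6,8}→2  {1,4,5,6,7,8}→40  {2,3,4,6,7,8}→12  {3,4,5,6,7,8}→30
  7 left: {0,2,3,4,6,7,8}→14  {1,3,4,5,6,7,8}→70  {2,3,4,5,6,7,8}→42
  placing 0:c first → 112 extensions
  placing 1:a first → 56 extensions
total linear extensions = 168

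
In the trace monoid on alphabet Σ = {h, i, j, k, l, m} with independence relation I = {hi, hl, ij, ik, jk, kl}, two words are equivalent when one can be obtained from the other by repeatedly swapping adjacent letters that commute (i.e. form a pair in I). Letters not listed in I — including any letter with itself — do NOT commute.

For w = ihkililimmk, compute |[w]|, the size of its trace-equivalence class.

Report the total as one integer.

28

0(i) covers ∅
1(h) covers ∅
2(k) covers 1:h
3(i) covers 0:i
4(l) covers 3:i
5(i) covers 4:l
6(l) covers 5:i
7(i) covers 6:l
8(m) covers 2:k, 7:i
9(m) covers 8:m
10(k) covers 9:m
floor of heap: 0:i, 1:h
completions by unplaced set U, small U first (add the entries for U minus each lowest piece of U):
  |U|=1: {10}:1
  |U|=2: {9,10}:1
  |U|=3: {8,9,10}:1
  |U|=4: {2,8,9,10}:1  {7,8,9,10}:1
  |U|=5: {1,2,8,9,10}:1  {2,7,8,9,10}:2  {6,7,8,9,10}:1
  |U|=6: {1,2,7,8,9,10}:3  {2,6,7,8,9,10}:3  {5,6,7,8,9,10}:1
  |U|=7: {1,2,6,7,8,9,10}:6  {2,5,6,7,8,9,10}:4  {4,5,6,7,8,9,10}:1
  |U|=8: {1,2,5,6,7,8,9,10}:10  {2,4,5,6,7,8,9,10}:5  {3,4,5,6,7,8,9,10}:1
  |U|=9: {0,3,4,5,6,7,8,9,10}:1  {1,2,4,5,6,7,8,9,10}:15  {2,3,4,5,6,7,8,9,10}:6
  start at 0(i): 21
  start at 1(h): 7
sum over floor = 28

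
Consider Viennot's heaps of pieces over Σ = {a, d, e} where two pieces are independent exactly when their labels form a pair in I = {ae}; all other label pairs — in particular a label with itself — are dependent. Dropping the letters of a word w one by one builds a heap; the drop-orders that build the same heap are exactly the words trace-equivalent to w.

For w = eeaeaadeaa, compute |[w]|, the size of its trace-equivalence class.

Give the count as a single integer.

60

0(e) covers ∅
1(e) covers 0:e
2(a) covers ∅
3(e) covers 1:e
4(a) covers 2:a
5(a) covers 4:a
6(d) covers 3:e, 5:a
7(e) covers 6:d
8(a) covers 6:d
9(a) covers 8:a
floor of heap: 0:e, 2:a
completions by unplaced set U, small U first (add the entries for U minus each lowest piece of U):
  |U|=1: {7}:1  {9}:1
  |U|=2: {7,9}:2  {8,9}:1
  |U|=3: {7,8,9}:3
  |U|=4: {6,7,8,9}:3
  |U|=5: {3,6,7,8,9}:3  {5,6,7,8,9}:3
  |U|=6: {1,3,6,7,8,9}:3  {3,5,6,7,8,9}:6  {4,5,6,7,8,9}:3
  |U|=7: {0,1,3,6,7,8,9}:3  {1,3,5,6,7,8,9}:9  {2,4,5,6,7,8,9}:3  {3,4,5,6,7,8,9}:9
  |U|=8: {0,1,3,5,6,7,8,9}:12  {1,3,4,5,6,7,8,9}:18  {2,3,4,5,6,7,8,9}:12
  start at 0(e): 30
  start at 2(a): 30
sum over floor = 60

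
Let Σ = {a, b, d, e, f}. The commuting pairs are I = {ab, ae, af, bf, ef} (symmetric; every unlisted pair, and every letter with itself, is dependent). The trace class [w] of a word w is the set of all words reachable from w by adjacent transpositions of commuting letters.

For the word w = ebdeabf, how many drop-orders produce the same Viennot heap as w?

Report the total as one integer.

0(e) covers ∅
1(b) covers 0:e
2(d) covers 1:b
3(e) covers 2:d
4(a) covers 2:d
5(b) covers 3:e
6(f) covers 2:d
floor of heap: 0:e
completions by unplaced set U, small U first (add the entries for U minus each lowest piece of U):
  |U|=1: {4}:1  {5}:1  {6}:1
  |U|=2: {3,5}:1  {4,5}:2  {4,6}:2  {5,6}:2
  |U|=3: {3,4,5}:3  {3,5,6}:3  {4,5,6}:6
  |U|=4: {3,4,5,6}:12
  |U|=5: {2,3,4,5,6}:12
  start at 0(e): 12

12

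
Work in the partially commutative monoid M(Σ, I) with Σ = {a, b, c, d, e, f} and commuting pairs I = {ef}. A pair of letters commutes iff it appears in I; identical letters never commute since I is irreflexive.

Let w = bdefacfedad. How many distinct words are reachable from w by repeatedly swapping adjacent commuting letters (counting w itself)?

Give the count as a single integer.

4

0(b) covers ∅
1(d) covers 0:b
2(e) covers 1:d
3(f) covers 1:d
4(a) covers 2:e, 3:f
5(c) covers 4:a
6(f) covers 5:c
7(e) covers 5:c
8(d) covers 6:f, 7:e
9(a) covers 8:d
10(d) covers 9:a
floor of heap: 0:b
completions by unplaced set U, small U first (add the entries for U minus each lowest piece of U):
  |U|=1: {10}:1
  |U|=2: {9,10}:1
  |U|=3: {8,9,10}:1
  |U|=4: {6,8,9,10}:1  {7,8,9,10}:1
  |U|=5: {6,7,8,9,10}:2
  |U|=6: {5,6,7,8,9,10}:2
  |U|=7: {4,5,6,7,8,9,10}:2
  |U|=8: {2,4,5,6,7,8,9,10}:2  {3,4,5,6,7,8,9,10}:2
  |U|=9: {2,3,4,5,6,7,8,9,10}:4
  start at 0(b): 4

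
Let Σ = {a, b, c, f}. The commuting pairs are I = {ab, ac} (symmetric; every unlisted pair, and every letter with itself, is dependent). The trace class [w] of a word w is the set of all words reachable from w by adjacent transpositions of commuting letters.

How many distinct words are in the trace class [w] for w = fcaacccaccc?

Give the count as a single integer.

120

0(f) covers ∅
1(c) covers 0:f
2(a) covers 0:f
3(a) covers 2:a
4(c) covers 1:c
5(c) covers 4:c
6(c) covers 5:c
7(a) covers 3:a
8(c) covers 6:c
9(c) covers 8:c
10(c) covers 9:c
floor of heap: 0:f
completions by unplaced set U, small U first (add the entries for U minus each lowest piece of U):
  |U|=1: {7}:1  {10}:1
  |U|=2: {3,7}:1  {7,10}:2  {9,10}:1
  |U|=3: {2,3,7}:1  {3,7,10}:3  {7,9,10}:3  {8,9,10}:1
  |U|=4: {2,3,7,10}:4  {3,7,9,10}:6  {6,8,9,10}:1  {7,8,9,10}:4
  |U|=5: {2,3,7,9,10}:10  {3,7,8,9,10}:10  {5,6,8,9,10}:1  {6,7,8,9,10}:5
  |U|=6: {2,3,7,8,9,10}:20  {3,6,7,8,9,10}:15  {4,5,6,8,9,10}:1  {5,6,7,8,9,10}:6
  |U|=7: {1,4,5,6,8,9,10}:1  {2,3,6,7,8,9,10}:35  {3,5,6,7,8,9,10}:21  {4,5,6,7,8,9,10}:7
  |U|=8: {1,4,5,6,7,8,9,10}:8  {2,3,5,6,7,8,9,10}:56  {3,4,5,6,7,8,9,10}:28
  |U|=9: {1,3,4,5,6,7,8,9,10}:36  {2,3,4,5,6,7,8,9,10}:84
  start at 0(f): 120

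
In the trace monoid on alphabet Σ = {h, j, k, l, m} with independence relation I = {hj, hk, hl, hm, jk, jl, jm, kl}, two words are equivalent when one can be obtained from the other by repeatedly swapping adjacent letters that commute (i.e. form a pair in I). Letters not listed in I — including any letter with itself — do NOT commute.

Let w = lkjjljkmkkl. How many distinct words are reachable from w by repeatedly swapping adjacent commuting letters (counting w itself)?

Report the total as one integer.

2970

#0=l has no predecessor
#1=k has no predecessor
#2=j has no predecessor
#3=j depends on [2:j]
#4=l depends on [0:l]
#5=j depends on [3:j]
#6=k depends on [1:k]
#7=m depends on [4:l, 6:k]
#8=k depends on [7:m]
#9=k depends on [8:k]
#10=l depends on [7:m]
sources: [0:l, 1:k, 2:j]
N(rest) = Σ N(rest − s) over sources s of rest; N(one piece) = 1:
  size 1 → [5]=1  [9]=1  [10]=1
  size 2 → [3,5]=1  [5,9]=2  [5,10]=2  [8,9]=1  [9,10]=2
  size 3 → [2,3,5]=1  [3,5,9]=3  [3,5,10]=3  [5,8,9]=3  [5,9,10]=6  [8,9,10]=3
  size 4 → [2,3,5,9]=4  [2,3,5,10]=4  [3,5,8,9]=6  [3,5,9,10]=12  [5,8,9,10]=12  [7,8,9,10]=3
  size 5 → [2,3,5,8,9]=10  [2,3,5,9,10]=20  [3,5,8,9,10]=30  [4,7,8,9,10]=3  [5,7,8,9,10]=15  [6,7,8,9,10]=3
  size 6 → [0,4,7,8,9,10]=3  [1,6,7,8,9,10]=3  [2,3,5,8,9,10]=60  [3,5,7,8,9,10]=45  [4,5,7,8,9,10]=18  [4,6,7,8,9,10]=6  [5,6,7,8,9,10]=18
  size 7 → [0,4,5,7,8,9,10]=21  [0,4,6,7,8,9,10]=9  [1,4,6,7,8,9,10]=9  [1,5,6,7,8,9,10]=21  [2,3,5,7,8,9,10]=105  [3,4,5,7,8,9,10]=63  [3,5,6,7,8,9,10]=63  [4,5,6,7,8,9,10]=42
  size 8 → [0,1,4,6,7,8,9,10]=18  [0,3,4,5,7,8,9,10]=84  [0,4,5,6,7,8,9,10]=72  [1,3,5,6,7,8,9,10]=84  [1,4,5,6,7,8,9,10]=72  [2,3,4,5,7,8,9,10]=168  [2,3,5,6,7,8,9,10]=168  [3,4,5,6,7,8,9,10]=168
  size 9 → [0,1,4,5,6,7,8,9,10]=162  [0,2,3,4,5,7,8,9,10]=252  [0,3,4,5,6,7,8,9,10]=324  [1,2,3,5,6,7,8,9,10]=252  [1,3,4,5,6,7,8,9,10]=324  [2,3,4,5,6,7,8,9,10]=504
  first=0(l) contributes 1080
  first=1(k) contributes 1080
  first=2(j) contributes 810
|[w]| = 2970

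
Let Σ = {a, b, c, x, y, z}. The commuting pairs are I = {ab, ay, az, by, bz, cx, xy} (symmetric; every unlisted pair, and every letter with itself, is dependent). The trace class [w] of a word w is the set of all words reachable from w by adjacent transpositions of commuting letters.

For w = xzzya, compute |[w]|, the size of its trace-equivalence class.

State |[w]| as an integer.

4

0(x) covers ∅
1(z) covers 0:x
2(z) covers 1:z
3(y) covers 2:z
4(a) covers 0:x
floor of heap: 0:x
completions by unplaced set U, small U first (add the entries for U minus each lowest piece of U):
  |U|=1: {3}:1  {4}:1
  |U|=2: {2,3}:1  {3,4}:2
  |U|=3: {1,2,3}:1  {2,3,4}:3
  start at 0(x): 4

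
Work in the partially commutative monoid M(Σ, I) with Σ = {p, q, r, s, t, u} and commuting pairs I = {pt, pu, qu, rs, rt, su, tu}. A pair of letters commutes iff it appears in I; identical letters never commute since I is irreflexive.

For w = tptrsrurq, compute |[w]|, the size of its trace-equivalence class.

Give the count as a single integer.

#0=t has no predecessor
#1=p has no predecessor
#2=t depends on [0:t]
#3=r depends on [1:p]
#4=s depends on [1:p, 2:t]
#5=r depends on [3:r]
#6=u depends on [5:r]
#7=r depends on [6:u]
#8=q depends on [4:s, 7:r]
sources: [0:t, 1:p]
N(rest) = Σ N(rest − s) over sources s of rest; N(one piece) = 1:
  size 1 → [8]=1
  size 2 → [4,8]=1  [7,8]=1
  size 3 → [2,4,8]=1  [4,7,8]=2  [6,7,8]=1
  size 4 → [0,2,4,8]=1  [2,4,7,8]=3  [4,6,7,8]=3  [5,6,7,8]=1
  size 5 → [0,2,4,7,8]=4  [2,4,6,7,8]=6  [3,5,6,7,8]=1  [4,5,6,7,8]=4
  size 6 → [0,2,4,6,7,8]=10  [2,4,5,6,7,8]=10  [3,4,5,6,7,8]=5
  size 7 → [0,2,4,5,6,7,8]=20  [1,3,4,5,6,7,8]=5  [2,3,4,5,6,7,8]=15
  first=0(t) contributes 20
  first=1(p) contributes 35
|[w]| = 55

55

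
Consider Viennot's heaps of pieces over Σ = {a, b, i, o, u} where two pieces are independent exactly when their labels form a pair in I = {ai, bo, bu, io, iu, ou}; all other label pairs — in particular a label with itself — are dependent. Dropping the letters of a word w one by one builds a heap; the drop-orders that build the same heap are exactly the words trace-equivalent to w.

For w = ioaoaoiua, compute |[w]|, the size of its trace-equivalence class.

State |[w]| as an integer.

drop 0:i onto floor
drop 1:o onto floor
drop 2:a onto {1:o}
drop 3:o onto {2:a}
drop 4:a onto {3:o}
drop 5:o onto {4:a}
drop 6:i onto {0:i}
drop 7:u onto {4:a}
drop 8:a onto {5:o, 7:u}
ground layer = {0:i, 1:o}
drop-orders for the pieces not yet dropped (sum over which currently-grounded one goes next):
  1 to go: {6} 1  {8} 1
  2 to go: {0,6} 1  {5,8} 1  {6,8} 2  {7,8} 1
  3 to go: {0,6,8} 3  {5,6,8} 3  {5,7,8} 2  {6,7,8} 3
  4 to go: {0,5,6,8} 6  {0,6,7,8} 6  {4,5,7,8} 2  {5,6,7,8} 8
  5 to go: {0,5,6,7,8} 20  {3,4,5,7,8} 2  {4,5,6,7,8} 10
  6 to go: {0,4,5,6,7,8} 30  {2,3,4,5,7,8} 2  {3,4,5,6,7,8} 12
  7 to go: {0,3,4,5,6,7,8} 42  {1,2,3,4,5,7,8} 2  {2,3,4,5,6,7,8} 14
  if 0:i drops first: 16 orders
  if 1:o drops first: 56 orders
heap linearizations: 72

72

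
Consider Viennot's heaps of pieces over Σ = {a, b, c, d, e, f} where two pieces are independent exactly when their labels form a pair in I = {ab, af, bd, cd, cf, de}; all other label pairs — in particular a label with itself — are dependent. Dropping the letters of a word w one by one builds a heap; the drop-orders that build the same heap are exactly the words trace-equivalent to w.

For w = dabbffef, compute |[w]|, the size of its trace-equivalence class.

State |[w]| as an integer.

12

#0=d has no predecessor
#1=a depends on [0:d]
#2=b has no predecessor
#3=b depends on [2:b]
#4=f depends on [0:d, 3:b]
#5=f depends on [4:f]
#6=e depends on [1:a, 5:f]
#7=f depends on [6:e]
sources: [0:d, 2:b]
N(rest) = Σ N(rest − s) over sources s of rest; N(one piece) = 1:
  size 1 → [7]=1
  size 2 → [6,7]=1
  size 3 → [1,6,7]=1  [5,6,7]=1
  size 4 → [1,5,6,7]=2  [4,5,6,7]=1
  size 5 → [1,4,5,6,7]=3  [3,4,5,6,7]=1
  size 6 → [0,1,4,5,6,7]=3  [1,3,4,5,6,7]=4  [2,3,4,5,6,7]=1
  first=0(d) contributes 5
  first=2(b) contributes 7
|[w]| = 12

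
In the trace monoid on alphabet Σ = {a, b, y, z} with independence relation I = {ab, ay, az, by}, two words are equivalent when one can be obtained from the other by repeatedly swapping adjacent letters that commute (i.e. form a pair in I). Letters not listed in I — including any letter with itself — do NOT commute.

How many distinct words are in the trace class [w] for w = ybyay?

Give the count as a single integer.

20

0(y) covers ∅
1(b) covers ∅
2(y) covers 0:y
3(a) covers ∅
4(y) covers 2:y
floor of heap: 0:y, 1:b, 3:a
completions by unplaced set U, small U first (add the entries for U minus each lowest piece of U):
  |U|=1: {1}:1  {3}:1  {4}:1
  |U|=2: {1,3}:2  {1,4}:2  {2,4}:1  {3,4}:2
  |U|=3: {0,2,4}:1  {1,2,4}:3  {1,3,4}:6  {2,3,4}:3
  start at 0(y): 12
  start at 1(b): 4
  start at 3(a): 4
sum over floor = 20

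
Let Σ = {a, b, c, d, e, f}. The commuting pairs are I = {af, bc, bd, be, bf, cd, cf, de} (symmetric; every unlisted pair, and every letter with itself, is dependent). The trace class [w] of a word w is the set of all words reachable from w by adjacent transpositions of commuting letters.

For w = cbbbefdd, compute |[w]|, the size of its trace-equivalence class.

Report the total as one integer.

piece 0:c — minimal
piece 1:b — minimal
piece 2:b rests on {1:b}
piece 3:b rests on {2:b}
piece 4:e rests on {0:c}
piece 5:f rests on {4:e}
piece 6:d rests on {5:f}
piece 7:d rests on {6:d}
minimal pieces: {0:c, 1:b}
ways to finish when only these pieces remain (= sum over removing one remaining piece with nothing left below it):
  1 left: {3}→1  {7}→1
  2 left: {2,3}→1  {3,7}→2  {6,7}→1
  3 left: {1,2,3}→1  {2,3,7}→3  {3,6,7}→3  {5,6,7}→1
  4 left: {1,2,3,7}→4  {2,3,6,7}→6  {3,5,6,7}→4  {4,5,6,7}→1
  5 left: {0,4,5,6,7}→1  {1,2,3,6,7}→10  {2,3,5,6,7}→10  {3,4,5,6,7}→5
  6 left: {0,3,4,5,6,7}→6  {1,2,3,5,6,7}→20  {2,3,4,5,6,7}→15
  placing 0:c first → 35 extensions
  placing 1:b first → 21 extensions
total linear extensions = 56

56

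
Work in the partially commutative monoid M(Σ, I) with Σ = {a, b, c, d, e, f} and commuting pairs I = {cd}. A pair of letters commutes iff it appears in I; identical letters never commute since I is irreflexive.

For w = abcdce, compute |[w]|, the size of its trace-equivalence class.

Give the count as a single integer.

0(a) covers ∅
1(b) covers 0:a
2(c) covers 1:b
3(d) covers 1:b
4(c) covers 2:c
5(e) covers 3:d, 4:c
floor of heap: 0:a
completions by unplaced set U, small U first (add the entries for U minus each lowest piece of U):
  |U|=1: {5}:1
  |U|=2: {3,5}:1  {4,5}:1
  |U|=3: {2,4,5}:1  {3,4,5}:2
  |U|=4: {2,3,4,5}:3
  start at 0(a): 3

3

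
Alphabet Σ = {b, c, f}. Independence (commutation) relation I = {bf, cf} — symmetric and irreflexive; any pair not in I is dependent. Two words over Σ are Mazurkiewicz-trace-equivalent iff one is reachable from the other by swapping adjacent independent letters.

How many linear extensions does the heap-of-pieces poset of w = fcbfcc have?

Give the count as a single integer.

piece 0:f — minimal
piece 1:c — minimal
piece 2:b rests on {1:c}
piece 3:f rests on {0:f}
piece 4:c rests on {2:b}
piece 5:c rests on {4:c}
minimal pieces: {0:f, 1:c}
ways to finish when only these pieces remain (= sum over removing one remaining piece with nothing left below it):
  1 left: {3}→1  {5}→1
  2 left: {0,3}→1  {3,5}→2  {4,5}→1
  3 left: {0,3,5}→3  {2,4,5}→1  {3,4,5}→3
  4 left: {0,3,4,5}→6  {1,2,4,5}→1  {2,3,4,5}→4
  placing 0:f first → 5 extensions
  placing 1:c first → 10 extensions
total linear extensions = 15

15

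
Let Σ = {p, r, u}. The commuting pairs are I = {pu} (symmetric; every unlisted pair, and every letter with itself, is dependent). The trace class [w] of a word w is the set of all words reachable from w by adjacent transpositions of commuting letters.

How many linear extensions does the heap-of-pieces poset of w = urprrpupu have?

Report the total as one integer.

6

drop 0:u onto floor
drop 1:r onto {0:u}
drop 2:p onto {1:r}
drop 3:r onto {2:p}
drop 4:r onto {3:r}
drop 5:p onto {4:r}
drop 6:u onto {4:r}
drop 7:p onto {5:p}
drop 8:u onto {6:u}
ground layer = {0:u}
drop-orders for the pieces not yet dropped (sum over which currently-grounded one goes next):
  1 to go: {7} 1  {8} 1
  2 to go: {5,7} 1  {6,8} 1  {7,8} 2
  3 to go: {5,7,8} 3  {6,7,8} 3
  4 to go: {5,6,7,8} 6
  5 to go: {4,5,6,7,8} 6
  6 to go: {3,4,5,6,7,8} 6
  7 to go: {2,3,4,5,6,7,8} 6
  if 0:u drops first: 6 orders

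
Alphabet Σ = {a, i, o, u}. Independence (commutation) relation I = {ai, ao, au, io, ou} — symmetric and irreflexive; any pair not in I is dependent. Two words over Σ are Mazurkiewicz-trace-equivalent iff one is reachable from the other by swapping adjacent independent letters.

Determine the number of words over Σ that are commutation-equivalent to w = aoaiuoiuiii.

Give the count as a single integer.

0(a) covers ∅
1(o) covers ∅
2(a) covers 0:a
3(i) covers ∅
4(u) covers 3:i
5(o) covers 1:o
6(i) covers 4:u
7(u) covers 6:i
8(i) covers 7:u
9(i) covers 8:i
10(i) covers 9:i
floor of heap: 0:a, 1:o, 3:i
completions by unplaced set U, small U first (add the entries for U minus each lowest piece of U):
  |U|=1: {2}:1  {5}:1  {10}:1
  |U|=2: {0,2}:1  {1,5}:1  {2,5}:2  {2,10}:2  {5,10}:2  {9,10}:1
  |U|=3: {0,2,5}:3  {0,2,10}:3  {1,2,5}:3  {1,5,10}:3  {2,5,10}:6  {2,9,10}:3  {5,9,10}:3  {8,9,10}:1
  |U|=4: {0,1,2,5}:6  {0,2,5,10}:12  {0,2,9,10}:6  {1,2,5,10}:12  {1,5,9,10}:6  {2,5,9,10}:12  {2,8,9,10}:4  {5,8,9,10}:4  {7,8,9,10}:1
  |U|=5: {0,1,2,5,10}:30  {0,2,5,9,10}:30  {0,2,8,9,10}:10  {1,2,5,9,10}:30  {1,5,8,9,10}:10  {2,5,8,9,10}:20  {2,7,8,9,10}:5  {5,7,8,9,10}:5  {6,7,8,9,10}:1
  |U|=6: {0,1,2,5,9,10}:90  {0,2,5,8,9,10}:60  {0,2,7,8,9,10}:15  {1,2,5,8,9,10}:60  {1,5,7,8,9,10}:15  {2,5,7,8,9,10}:30  {2,6,7,8,9,10}:6  {4,6,7,8,9,10}:1  {5,6,7,8,9,10}:6
  |U|=7: {0,1,2,5,8,9,10}:210  {0,2,5,7,8,9,10}:105  {0,2,6,7,8,9,10}:21  {1,2,5,7,8,9,10}:105  {1,5,6,7,8,9,10}:21  {2,4,6,7,8,9,10}:7  {2,5,6,7,8,9,10}:42  {3,4,6,7,8,9,10}:1  {4,5,6,7,8,9,10}:7
  |U|=8: {0,1,2,5,7,8,9,10}:420  {0,2,4,6,7,8,9,10}:28  {0,2,5,6,7,8,9,10}:168  {1,2,5,6,7,8,9,10}:168  {1,4,5,6,7,8,9,10}:28  {2,3,4,6,7,8,9,10}:8  {2,4,5,6,7,8,9,10}:56  {3,4,5,6,7,8,9,10}:8
  |U|=9: {0,1,2,5,6,7,8,9,10}:756  {0,2,3,4,6,7,8,9,10}:36  {0,2,4,5,6,7,8,9,10}:252  {1,2,4,5,6,7,8,9,10}:252  {1,3,4,5,6,7,8,9,10}:36  {2,3,4,5,6,7,8,9,10}:72
  start at 0(a): 360
  start at 1(o): 360
  start at 3(i): 1260
sum over floor = 1980

1980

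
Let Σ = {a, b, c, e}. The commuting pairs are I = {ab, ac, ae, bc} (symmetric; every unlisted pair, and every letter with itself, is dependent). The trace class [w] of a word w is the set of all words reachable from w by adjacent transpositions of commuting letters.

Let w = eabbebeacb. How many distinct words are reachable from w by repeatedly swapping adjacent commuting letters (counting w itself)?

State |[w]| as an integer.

90

0(e) covers ∅
1(a) covers ∅
2(b) covers 0:e
3(b) covers 2:b
4(e) covers 3:b
5(b) covers 4:e
6(e) covers 5:b
7(a) covers 1:a
8(c) covers 6:e
9(b) covers 6:e
floor of heap: 0:e, 1:a
completions by unplaced set U, small U first (add the entries for U minus each lowest piece of U):
  |U|=1: {7}:1  {8}:1  {9}:1
  |U|=2: {1,7}:1  {7,8}:2  {7,9}:2  {8,9}:2
  |U|=3: {1,7,8}:3  {1,7,9}:3  {6,8,9}:2  {7,8,9}:6
  |U|=4: {1,7,8,9}:12  {5,6,8,9}:2  {6,7,8,9}:8
  |U|=5: {1,6,7,8,9}:20  {4,5,6,8,9}:2  {5,6,7,8,9}:10
  |U|=6: {1,5,6,7,8,9}:30  {3,4,5,6,8,9}:2  {4,5,6,7,8,9}:12
  |U|=7: {1,4,5,6,7,8,9}:42  {2,3,4,5,6,8,9}:2  {3,4,5,6,7,8,9}:14
  |U|=8: {0,2,3,4,5,6,8,9}:2  {1,3,4,5,6,7,8,9}:56  {2,3,4,5,6,7,8,9}:16
  start at 0(e): 72
  start at 1(a): 18
sum over floor = 90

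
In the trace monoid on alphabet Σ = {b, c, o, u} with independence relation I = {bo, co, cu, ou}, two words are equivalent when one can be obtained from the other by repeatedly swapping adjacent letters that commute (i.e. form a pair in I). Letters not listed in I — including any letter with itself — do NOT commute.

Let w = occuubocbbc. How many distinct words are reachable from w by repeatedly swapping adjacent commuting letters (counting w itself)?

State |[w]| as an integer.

drop 0:o onto floor
drop 1:c onto floor
drop 2:c onto {1:c}
drop 3:u onto floor
drop 4:u onto {3:u}
drop 5:b onto {2:c, 4:u}
drop 6:o onto {0:o}
drop 7:c onto {5:b}
drop 8:b onto {7:c}
drop 9:b onto {8:b}
drop 10:c onto {9:b}
ground layer = {0:o, 1:c, 3:u}
drop-orders for the pieces not yet dropped (sum over which currently-grounded one goes next):
  1 to go: {6} 1  {10} 1
  2 to go: {0,6} 1  {6,10} 2  {9,10} 1
  3 to go: {0,6,10} 3  {6,9,10} 3  {8,9,10} 1
  4 to go: {0,6,9,10} 6  {6,8,9,10} 4  {7,8,9,10} 1
  5 to go: {0,6,8,9,10} 10  {5,7,8,9,10} 1  {6,7,8,9,10} 5
  6 to go: {0,6,7,8,9,10} 15  {2,5,7,8,9,10} 1  {4,5,7,8,9,10} 1  {5,6,7,8,9,10} 6
  7 to go: {0,5,6,7,8,9,10} 21  {1,2,5,7,8,9,10} 1  {2,4,5,7,8,9,10} 2  {2,5,6,7,8,9,10} 7  {3,4,5,7,8,9,10} 1  {4,5,6,7,8,9,10} 7
  8 to go: {0,2,5,6,7,8,9,10} 28  {0,4,5,6,7,8,9,10} 28  {1,2,4,5,7,8,9,10} 3  {1,2,5,6,7,8,9,10} 8  {2,3,4,5,7,8,9,10} 3  {2,4,5,6,7,8,9,10} 16  {3,4,5,6,7,8,9,10} 8
  9 to go: {0,1,2,5,6,7,8,9,10} 36  {0,2,4,5,6,7,8,9,10} 72  {0,3,4,5,6,7,8,9,10} 36  {1,2,3,4,5,7,8,9,10} 6  {1,2,4,5,6,7,8,9,10} 27  {2,3,4,5,6,7,8,9,10} 27
  if 0:o drops first: 60 orders
  if 1:c drops first: 135 orders
  if 3:u drops first: 135 orders
heap linearizations: 330

330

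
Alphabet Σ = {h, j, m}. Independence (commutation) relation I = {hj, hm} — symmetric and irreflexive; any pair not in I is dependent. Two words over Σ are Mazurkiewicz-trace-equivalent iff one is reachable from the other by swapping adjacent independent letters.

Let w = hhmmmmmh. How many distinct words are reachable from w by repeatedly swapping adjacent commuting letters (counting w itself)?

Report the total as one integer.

#0=h has no predecessor
#1=h depends on [0:h]
#2=m has no predecessor
#3=m depends on [2:m]
#4=m depends on [3:m]
#5=m depends on [4:m]
#6=m depends on [5:m]
#7=h depends on [1:h]
sources: [0:h, 2:m]
N(rest) = Σ N(rest − s) over sources s of rest; N(one piece) = 1:
  size 1 → [6]=1  [7]=1
  size 2 → [1,7]=1  [5,6]=1  [6,7]=2
  size 3 → [0,1,7]=1  [1,6,7]=3  [4,5,6]=1  [5,6,7]=3
  size 4 → [0,1,6,7]=4  [1,5,6,7]=6  [3,4,5,6]=1  [4,5,6,7]=4
  size 5 → [0,1,5,6,7]=10  [1,4,5,6,7]=10  [2,3,4,5,6]=1  [3,4,5,6,7]=5
  size 6 → [0,1,4,5,6,7]=20  [1,3,4,5,6,7]=15  [2,3,4,5,6,7]=6
  first=0(h) contributes 21
  first=2(m) contributes 35
|[w]| = 56

56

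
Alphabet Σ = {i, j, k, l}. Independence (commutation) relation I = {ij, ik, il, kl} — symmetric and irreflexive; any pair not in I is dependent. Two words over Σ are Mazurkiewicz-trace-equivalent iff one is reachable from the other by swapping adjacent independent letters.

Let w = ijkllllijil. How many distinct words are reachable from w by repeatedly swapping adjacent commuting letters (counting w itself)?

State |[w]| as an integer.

#0=i has no predecessor
#1=j has no predecessor
#2=k depends on [1:j]
#3=l depends on [1:j]
#4=l depends on [3:l]
#5=l depends on [4:l]
#6=l depends on [5:l]
#7=i depends on [0:i]
#8=j depends on [2:k, 6:l]
#9=i depends on [7:i]
#10=l depends on [8:j]
sources: [0:i, 1:j]
N(rest) = Σ N(rest − s) over sources s of rest; N(one piece) = 1:
  size 1 → [9]=1  [10]=1
  size 2 → [7,9]=1  [8,10]=1  [9,10]=2
  size 3 → [0,7,9]=1  [2,8,10]=1  [6,8,10]=1  [7,9,10]=3  [8,9,10]=3
  size 4 → [0,7,9,10]=4  [2,6,8,10]=2  [2,8,9,10]=4  [5,6,8,10]=1  [6,8,9,10]=4  [7,8,9,10]=6
  size 5 → [0,7,8,9,10]=10  [2,5,6,8,10]=3  [2,6,8,9,10]=10  [2,7,8,9,10]=10  [4,5,6,8,10]=1  [5,6,8,9,10]=5  [6,7,8,9,10]=10
  size 6 → [0,2,7,8,9,10]=20  [0,6,7,8,9,10]=20  [2,4,5,6,8,10]=4  [2,5,6,8,9,10]=18  [2,6,7,8,9,10]=30  [3,4,5,6,8,10]=1  [4,5,6,8,9,10]=6  [5,6,7,8,9,10]=15
  size 7 → [0,2,6,7,8,9,10]=70  [0,5,6,7,8,9,10]=35  [2,3,4,5,6,8,10]=5  [2,4,5,6,8,9,10]=28  [2,5,6,7,8,9,10]=63  [3,4,5,6,8,9,10]=7  [4,5,6,7,8,9,10]=21
  size 8 → [0,2,5,6,7,8,9,10]=168  [0,4,5,6,7,8,9,10]=56  [1,2,3,4,5,6,8,10]=5  [2,3,4,5,6,8,9,10]=40  [2,4,5,6,7,8,9,10]=112  [3,4,5,6,7,8,9,10]=28
  size 9 → [0,2,4,5,6,7,8,9,10]=336  [0,3,4,5,6,7,8,9,10]=84  [1,2,3,4,5,6,8,9,10]=45  [2,3,4,5,6,7,8,9,10]=180
  first=0(i) contributes 225
  first=1(j) contributes 600
|[w]| = 825

825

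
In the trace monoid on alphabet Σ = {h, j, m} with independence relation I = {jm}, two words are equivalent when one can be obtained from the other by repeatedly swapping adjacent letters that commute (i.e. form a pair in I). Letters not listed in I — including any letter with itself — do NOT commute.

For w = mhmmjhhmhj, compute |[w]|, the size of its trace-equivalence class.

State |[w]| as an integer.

#0=m has no predecessor
#1=h depends on [0:m]
#2=m depends on [1:h]
#3=m depends on [2:m]
#4=j depends on [1:h]
#5=h depends on [3:m, 4:j]
#6=h depends on [5:h]
#7=m depends on [6:h]
#8=h depends on [7:m]
#9=j depends on [8:h]
sources: [0:m]
N(rest) = Σ N(rest − s) over sources s of rest; N(one piece) = 1:
  size 1 → [9]=1
  size 2 → [8,9]=1
  size 3 → [7,8,9]=1
  size 4 → [6,7,8,9]=1
  size 5 → [5,6,7,8,9]=1
  size 6 → [3,5,6,7,8,9]=1  [4,5,6,7,8,9]=1
  size 7 → [2,3,5,6,7,8,9]=1  [3,4,5,6,7,8,9]=2
  size 8 → [2,3,4,5,6,7,8,9]=3
  first=0(m) contributes 3

3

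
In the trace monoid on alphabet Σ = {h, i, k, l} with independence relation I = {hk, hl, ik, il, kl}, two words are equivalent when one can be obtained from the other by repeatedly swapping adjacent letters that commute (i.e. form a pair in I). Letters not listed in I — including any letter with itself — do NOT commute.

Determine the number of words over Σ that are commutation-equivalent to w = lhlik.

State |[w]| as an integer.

drop 0:l onto floor
drop 1:h onto floor
drop 2:l onto {0:l}
drop 3:i onto {1:h}
drop 4:k onto floor
ground layer = {0:l, 1:h, 4:k}
drop-orders for the pieces not yet dropped (sum over which currently-grounded one goes next):
  1 to go: {2} 1  {3} 1  {4} 1
  2 to go: {0,2} 1  {1,3} 1  {2,3} 2  {2,4} 2  {3,4} 2
  3 to go: {0,2,3} 3  {0,2,4} 3  {1,2,3} 3  {1,3,4} 3  {2,3,4} 6
  if 0:l drops first: 12 orders
  if 1:h drops first: 12 orders
  if 4:k drops first: 6 orders
heap linearizations: 30

30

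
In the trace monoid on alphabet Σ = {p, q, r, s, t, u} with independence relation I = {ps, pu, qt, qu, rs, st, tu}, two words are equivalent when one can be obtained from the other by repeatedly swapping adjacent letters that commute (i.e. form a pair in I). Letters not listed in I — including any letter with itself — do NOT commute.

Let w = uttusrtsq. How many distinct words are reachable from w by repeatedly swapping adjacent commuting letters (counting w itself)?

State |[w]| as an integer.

0(u) covers ∅
1(t) covers ∅
2(t) covers 1:t
3(u) covers 0:u
4(s) covers 3:u
5(r) covers 2:t, 3:u
6(t) covers 5:r
7(s) covers 4:s
8(q) covers 5:r, 7:s
floor of heap: 0:u, 1:t
completions by unplaced set U, small U first (add the entries for U minus each lowest piece of U):
  |U|=1: {6}:1  {8}:1
  |U|=2: {6,8}:2  {7,8}:1
  |U|=3: {4,7,8}:1  {5,6,8}:2  {6,7,8}:3
  |U|=4: {2,5,6,8}:2  {4,6,7,8}:4  {5,6,7,8}:5
  |U|=5: {1,2,5,6,8}:2  {2,5,6,7,8}:7  {4,5,6,7,8}:9
  |U|=6: {1,2,5,6,7,8}:9  {2,4,5,6,7,8}:16  {3,4,5,6,7,8}:9
  |U|=7: {0,3,4,5,6,7,8}:9  {1,2,4,5,6,7,8}:25  {2,3,4,5,6,7,8}:25
  start at 0(u): 50
  start at 1(t): 34
sum over floor = 84

84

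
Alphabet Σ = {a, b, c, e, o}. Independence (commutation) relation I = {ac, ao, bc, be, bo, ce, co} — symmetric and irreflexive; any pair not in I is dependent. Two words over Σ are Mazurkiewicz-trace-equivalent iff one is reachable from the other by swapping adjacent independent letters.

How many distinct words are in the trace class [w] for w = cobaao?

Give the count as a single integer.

drop 0:c onto floor
drop 1:o onto floor
drop 2:b onto floor
drop 3:a onto {2:b}
drop 4:a onto {3:a}
drop 5:o onto {1:o}
ground layer = {0:c, 1:o, 2:b}
drop-orders for the pieces not yet dropped (sum over which currently-grounded one goes next):
  1 to go: {0} 1  {4} 1  {5} 1
  2 to go: {0,4} 2  {0,5} 2  {1,5} 1  {3,4} 1  {4,5} 2
  3 to go: {0,1,5} 3  {0,3,4} 3  {0,4,5} 6  {1,4,5} 3  {2,3,4} 1  {3,4,5} 3
  4 to go: {0,1,4,5} 12  {0,2,3,4} 4  {0,3,4,5} 12  {1,3,4,5} 6  {2,3,4,5} 4
  if 0:c drops first: 10 orders
  if 1:o drops first: 20 orders
  if 2:b drops first: 30 orders
heap linearizations: 60

60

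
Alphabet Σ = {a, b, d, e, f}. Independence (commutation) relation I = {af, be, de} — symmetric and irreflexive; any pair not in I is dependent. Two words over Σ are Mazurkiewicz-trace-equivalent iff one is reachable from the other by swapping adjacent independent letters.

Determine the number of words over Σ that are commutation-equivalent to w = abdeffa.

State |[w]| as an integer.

0(a) covers ∅
1(b) covers 0:a
2(d) covers 1:b
3(e) covers 0:a
4(f) covers 2:d, 3:e
5(f) covers 4:f
6(a) covers 2:d, 3:e
floor of heap: 0:a
completions by unplaced set U, small U first (add the entries for U minus each lowest piece of U):
  |U|=1: {5}:1  {6}:1
  |U|=2: {4,5}:1  {5,6}:2
  |U|=3: {4,5,6}:3
  |U|=4: {2,4,5,6}:3  {3,4,5,6}:3
  |U|=5: {1,2,4,5,6}:3  {2,3,4,5,6}:6
  start at 0(a): 9

9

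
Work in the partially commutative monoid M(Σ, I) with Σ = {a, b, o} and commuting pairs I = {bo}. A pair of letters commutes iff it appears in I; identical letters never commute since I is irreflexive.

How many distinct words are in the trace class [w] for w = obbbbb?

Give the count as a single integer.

drop 0:o onto floor
drop 1:b onto floor
drop 2:b onto {1:b}
drop 3:b onto {2:b}
drop 4:b onto {3:b}
drop 5:b onto {4:b}
ground layer = {0:o, 1:b}
drop-orders for the pieces not yet dropped (sum over which currently-grounded one goes next):
  1 to go: {0} 1  {5} 1
  2 to go: {0,5} 2  {4,5} 1
  3 to go: {0,4,5} 3  {3,4,5} 1
  4 to go: {0,3,4,5} 4  {2,3,4,5} 1
  if 0:o drops first: 1 orders
  if 1:b drops first: 5 orders
heap linearizations: 6

6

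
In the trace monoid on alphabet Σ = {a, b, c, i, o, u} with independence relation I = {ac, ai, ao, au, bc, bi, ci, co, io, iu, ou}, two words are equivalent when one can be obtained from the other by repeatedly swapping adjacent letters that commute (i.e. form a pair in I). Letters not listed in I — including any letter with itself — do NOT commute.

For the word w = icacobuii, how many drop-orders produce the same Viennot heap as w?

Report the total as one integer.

1680

0(i) covers ∅
1(c) covers ∅
2(a) covers ∅
3(c) covers 1:c
4(o) covers ∅
5(b) covers 2:a, 4:o
6(u) covers 3:c, 5:b
7(i) covers 0:i
8(i) covers 7:i
floor of heap: 0:i, 1:c, 2:a, 4:o
completions by unplaced set U, small U first (add the entries for U minus each lowest piece of U):
  |U|=1: {6}:1  {8}:1
  |U|=2: {3,6}:1  {5,6}:1  {6,8}:2  {7,8}:1
  |U|=3: {0,7,8}:1  {1,3,6}:1  {2,5,6}:1  {3,5,6}:2  {3,6,8}:3  {4,5,6}:1  {5,6,8}:3  {6,7,8}:3
  |U|=4: {0,6,7,8}:4  {1,3,5,6}:3  {1,3,6,8}:4  {2,3,5,6}:3  {2,4,5,6}:2  {2,5,6,8}:4  {3,4,5,6}:3  {3,5,6,8}:8  {3,6,7,8}:6  {4,5,6,8}:4  {5,6,7,8}:6
  |U|=5: {0,3,6,7,8}:10  {0,5,6,7,8}:10  {1,2,3,5,6}:6  {1,3,4,5,6}:6  {1,3,5,6,8}:15  {1,3,6,7,8}:10  {2,3,4,5,6}:8  {2,3,5,6,8}:15  {2,4,5,6,8}:10  {2,5,6,7,8}:10  {3,4,5,6,8}:15  {3,5,6,7,8}:20  {4,5,6,7,8}:10
  |U|=6: {0,1,3,6,7,8}:20  {0,2,5,6,7,8}:20  {0,3,5,6,7,8}:40  {0,4,5,6,7,8}:20  {1,2,3,4,5,6}:20  {1,2,3,5,6,8}:36  {1,3,4,5,6,8}:36  {1,3,5,6,7,8}:45  {2,3,4,5,6,8}:48  {2,3,5,6,7,8}:45  {2,4,5,6,7,8}:30  {3,4,5,6,7,8}:45
  |U|=7: {0,1,3,5,6,7,8}:105  {0,2,3,5,6,7,8}:105  {0,2,4,5,6,7,8}:70  {0,3,4,5,6,7,8}:105  {1,2,3,4,5,6,8}:140  {1,2,3,5,6,7,8}:126  {1,3,4,5,6,7,8}:126  {2,3,4,5,6,7,8}:168
  start at 0(i): 560
  start at 1(c): 448
  start at 2(a): 336
  start at 4(o): 336
sum over floor = 1680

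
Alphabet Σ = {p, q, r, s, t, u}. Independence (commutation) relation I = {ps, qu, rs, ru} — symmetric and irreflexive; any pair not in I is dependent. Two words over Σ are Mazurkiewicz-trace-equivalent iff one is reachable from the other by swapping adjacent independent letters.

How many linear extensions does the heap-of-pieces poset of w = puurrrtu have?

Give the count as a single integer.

10

drop 0:p onto floor
drop 1:u onto {0:p}
drop 2:u onto {1:u}
drop 3:r onto {0:p}
drop 4:r onto {3:r}
drop 5:r onto {4:r}
drop 6:t onto {2:u, 5:r}
drop 7:u onto {6:t}
ground layer = {0:p}
drop-orders for the pieces not yet dropped (sum over which currently-grounded one goes next):
  1 to go: {7} 1
  2 to go: {6,7} 1
  3 to go: {2,6,7} 1  {5,6,7} 1
  4 to go: {1,2,6,7} 1  {2,5,6,7} 2  {4,5,6,7} 1
  5 to go: {1,2,5,6,7} 3  {2,4,5,6,7} 3  {3,4,5,6,7} 1
  6 to go: {1,2,4,5,6,7} 6  {2,3,4,5,6,7} 4
  if 0:p drops first: 10 orders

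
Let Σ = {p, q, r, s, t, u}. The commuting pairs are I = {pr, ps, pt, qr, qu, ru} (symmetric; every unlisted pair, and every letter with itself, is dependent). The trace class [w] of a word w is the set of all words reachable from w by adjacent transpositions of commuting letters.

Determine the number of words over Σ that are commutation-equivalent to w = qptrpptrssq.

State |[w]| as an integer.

piece 0:q — minimal
piece 1:p rests on {0:q}
piece 2:t rests on {0:q}
piece 3:r rests on {2:t}
piece 4:p rests on {1:p}
piece 5:p rests on {4:p}
piece 6:t rests on {3:r}
piece 7:r rests on {6:t}
piece 8:s rests on {7:r}
piece 9:s rests on {8:s}
piece 10:q rests on {5:p, 9:s}
minimal pieces: {0:q}
ways to finish when only these pieces remain (= sum over removing one remaining piece with nothing left below it):
  1 left: {10}→1
  2 left: {5,10}→1  {9,10}→1
  3 left: {4,5,10}→1  {5,9,10}→2  {8,9,10}→1
  4 left: {1,4,5,10}→1  {4,5,9,10}→3  {5,8,9,10}→3  {7,8,9,10}→1
  5 left: {1,4,5,9,10}→4  {4,5,8,9,10}→6  {5,7,8,9,10}→4  {6,7,8,9,10}→1
  6 left: {1,4,5,8,9,10}→10  {3,6,7,8,9,10}→1  {4,5,7,8,9,10}→10  {5,6,7,8,9,10}→5
  7 left: {1,4,5,7,8,9,10}→20  {2,3,6,7,8,9,10}→1  {3,5,6,7,8,9,10}→6  {4,5,6,7,8,9,10}→15
  8 left: {1,4,5,6,7,8,9,10}→35  {2,3,5,6,7,8,9,10}→7  {3,4,5,6,7,8,9,10}→21
  9 left: {1,3,4,5,6,7,8,9,10}→56  {2,3,4,5,6,7,8,9,10}→28
  placing 0:q first → 84 extensions

84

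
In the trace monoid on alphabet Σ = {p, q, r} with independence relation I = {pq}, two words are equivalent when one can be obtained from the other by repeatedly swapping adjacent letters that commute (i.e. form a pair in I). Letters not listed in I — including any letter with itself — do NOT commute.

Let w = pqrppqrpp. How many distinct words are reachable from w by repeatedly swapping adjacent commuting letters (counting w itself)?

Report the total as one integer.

6

#0=p has no predecessor
#1=q has no predecessor
#2=r depends on [0:p, 1:q]
#3=p depends on [2:r]
#4=p depends on [3:p]
#5=q depends on [2:r]
#6=r depends on [4:p, 5:q]
#7=p depends on [6:r]
#8=p depends on [7:p]
sources: [0:p, 1:q]
N(rest) = Σ N(rest − s) over sources s of rest; N(one piece) = 1:
  size 1 → [8]=1
  size 2 → [7,8]=1
  size 3 → [6,7,8]=1
  size 4 → [4,6,7,8]=1  [5,6,7,8]=1
  size 5 → [3,4,6,7,8]=1  [4,5,6,7,8]=2
  size 6 → [3,4,5,6,7,8]=3
  size 7 → [2,3,4,5,6,7,8]=3
  first=0(p) contributes 3
  first=1(q) contributes 3
|[w]| = 6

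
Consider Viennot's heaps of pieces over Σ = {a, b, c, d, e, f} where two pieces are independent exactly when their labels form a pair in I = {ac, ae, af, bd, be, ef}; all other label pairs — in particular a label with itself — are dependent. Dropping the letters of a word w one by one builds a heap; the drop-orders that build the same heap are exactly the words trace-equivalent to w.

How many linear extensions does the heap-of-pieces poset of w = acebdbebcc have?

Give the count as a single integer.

50

#0=a has no predecessor
#1=c has no predecessor
#2=e depends on [1:c]
#3=b depends on [0:a, 1:c]
#4=d depends on [0:a, 2:e]
#5=b depends on [3:b]
#6=e depends on [4:d]
#7=b depends on [5:b]
#8=c depends on [6:e, 7:b]
#9=c depends on [8:c]
sources: [0:a, 1:c]
N(rest) = Σ N(rest − s) over sources s of rest; N(one piece) = 1:
  size 1 → [9]=1
  size 2 → [8,9]=1
  size 3 → [6,8,9]=1  [7,8,9]=1
  size 4 → [4,6,8,9]=1  [5,7,8,9]=1  [6,7,8,9]=2
  size 5 → [2,4,6,8,9]=1  [3,5,7,8,9]=1  [4,6,7,8,9]=3  [5,6,7,8,9]=3
  size 6 → [2,4,6,7,8,9]=4  [3,5,6,7,8,9]=4  [4,5,6,7,8,9]=6
  size 7 → [2,4,5,6,7,8,9]=10  [3,4,5,6,7,8,9]=10
  size 8 → [0,3,4,5,6,7,8,9]=10  [2,3,4,5,6,7,8,9]=20
  first=0(a) contributes 20
  first=1(c) contributes 30
|[w]| = 50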